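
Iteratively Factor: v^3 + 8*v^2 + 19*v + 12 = (v + 4)*(v^2 + 4*v + 3) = (v + 1)*(v + 4)*(v + 3)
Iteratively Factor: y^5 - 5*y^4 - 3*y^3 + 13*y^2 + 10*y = (y + 1)*(y^4 - 6*y^3 + 3*y^2 + 10*y) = (y + 1)^2*(y^3 - 7*y^2 + 10*y) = (y - 5)*(y + 1)^2*(y^2 - 2*y) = (y - 5)*(y - 2)*(y + 1)^2*(y)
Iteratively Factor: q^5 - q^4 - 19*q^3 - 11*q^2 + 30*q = (q + 2)*(q^4 - 3*q^3 - 13*q^2 + 15*q) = (q - 5)*(q + 2)*(q^3 + 2*q^2 - 3*q) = (q - 5)*(q - 1)*(q + 2)*(q^2 + 3*q) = q*(q - 5)*(q - 1)*(q + 2)*(q + 3)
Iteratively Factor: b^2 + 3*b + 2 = (b + 2)*(b + 1)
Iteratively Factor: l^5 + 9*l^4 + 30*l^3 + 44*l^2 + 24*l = (l)*(l^4 + 9*l^3 + 30*l^2 + 44*l + 24) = l*(l + 2)*(l^3 + 7*l^2 + 16*l + 12) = l*(l + 2)^2*(l^2 + 5*l + 6) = l*(l + 2)^2*(l + 3)*(l + 2)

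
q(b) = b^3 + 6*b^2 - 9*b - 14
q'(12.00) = 567.00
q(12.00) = 2470.00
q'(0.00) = -9.00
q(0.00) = -14.00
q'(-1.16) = -18.88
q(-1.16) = 2.95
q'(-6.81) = 48.41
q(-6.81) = 9.73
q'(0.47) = -2.70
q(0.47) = -16.80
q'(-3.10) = -17.37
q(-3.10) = 41.77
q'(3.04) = 55.20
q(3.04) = 42.18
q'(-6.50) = 39.75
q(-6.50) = 23.38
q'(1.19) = 9.53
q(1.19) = -14.53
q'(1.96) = 26.04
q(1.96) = -1.06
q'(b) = 3*b^2 + 12*b - 9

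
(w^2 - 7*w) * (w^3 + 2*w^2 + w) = w^5 - 5*w^4 - 13*w^3 - 7*w^2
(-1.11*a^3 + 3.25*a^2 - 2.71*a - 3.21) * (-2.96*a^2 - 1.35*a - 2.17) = 3.2856*a^5 - 8.1215*a^4 + 6.0428*a^3 + 6.1076*a^2 + 10.2142*a + 6.9657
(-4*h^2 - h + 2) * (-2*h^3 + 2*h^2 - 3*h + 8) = 8*h^5 - 6*h^4 + 6*h^3 - 25*h^2 - 14*h + 16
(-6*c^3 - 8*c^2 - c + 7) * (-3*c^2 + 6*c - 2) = 18*c^5 - 12*c^4 - 33*c^3 - 11*c^2 + 44*c - 14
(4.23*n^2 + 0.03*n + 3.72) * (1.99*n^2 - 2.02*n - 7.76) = 8.4177*n^4 - 8.4849*n^3 - 25.4826*n^2 - 7.7472*n - 28.8672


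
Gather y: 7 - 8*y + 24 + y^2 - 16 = y^2 - 8*y + 15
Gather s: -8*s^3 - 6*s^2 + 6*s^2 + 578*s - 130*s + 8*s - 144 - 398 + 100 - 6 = -8*s^3 + 456*s - 448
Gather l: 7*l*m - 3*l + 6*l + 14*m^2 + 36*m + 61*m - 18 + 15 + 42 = l*(7*m + 3) + 14*m^2 + 97*m + 39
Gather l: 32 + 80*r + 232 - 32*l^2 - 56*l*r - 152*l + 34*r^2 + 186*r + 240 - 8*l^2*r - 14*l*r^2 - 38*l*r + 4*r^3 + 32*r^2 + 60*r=l^2*(-8*r - 32) + l*(-14*r^2 - 94*r - 152) + 4*r^3 + 66*r^2 + 326*r + 504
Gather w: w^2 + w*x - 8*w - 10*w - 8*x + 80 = w^2 + w*(x - 18) - 8*x + 80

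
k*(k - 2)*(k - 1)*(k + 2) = k^4 - k^3 - 4*k^2 + 4*k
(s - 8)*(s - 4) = s^2 - 12*s + 32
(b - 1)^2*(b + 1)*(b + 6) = b^4 + 5*b^3 - 7*b^2 - 5*b + 6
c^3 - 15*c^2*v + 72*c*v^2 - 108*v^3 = (c - 6*v)^2*(c - 3*v)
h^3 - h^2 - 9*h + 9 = (h - 3)*(h - 1)*(h + 3)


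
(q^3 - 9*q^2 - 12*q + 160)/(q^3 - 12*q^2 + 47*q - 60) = (q^2 - 4*q - 32)/(q^2 - 7*q + 12)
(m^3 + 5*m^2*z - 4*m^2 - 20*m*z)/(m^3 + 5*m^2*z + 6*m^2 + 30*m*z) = (m - 4)/(m + 6)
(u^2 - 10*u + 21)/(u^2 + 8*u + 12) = (u^2 - 10*u + 21)/(u^2 + 8*u + 12)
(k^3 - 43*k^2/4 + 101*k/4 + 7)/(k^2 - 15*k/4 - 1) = k - 7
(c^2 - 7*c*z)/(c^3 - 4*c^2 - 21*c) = (-c + 7*z)/(-c^2 + 4*c + 21)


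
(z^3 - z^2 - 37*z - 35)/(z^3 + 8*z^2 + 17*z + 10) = (z - 7)/(z + 2)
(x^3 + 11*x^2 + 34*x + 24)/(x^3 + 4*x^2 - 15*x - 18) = (x + 4)/(x - 3)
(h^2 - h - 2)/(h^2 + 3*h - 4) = (h^2 - h - 2)/(h^2 + 3*h - 4)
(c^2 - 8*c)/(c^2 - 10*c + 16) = c/(c - 2)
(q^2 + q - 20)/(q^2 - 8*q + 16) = (q + 5)/(q - 4)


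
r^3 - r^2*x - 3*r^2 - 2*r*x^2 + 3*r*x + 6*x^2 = (r - 3)*(r - 2*x)*(r + x)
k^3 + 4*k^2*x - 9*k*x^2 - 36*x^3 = (k - 3*x)*(k + 3*x)*(k + 4*x)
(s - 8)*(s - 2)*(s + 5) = s^3 - 5*s^2 - 34*s + 80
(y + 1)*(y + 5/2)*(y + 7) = y^3 + 21*y^2/2 + 27*y + 35/2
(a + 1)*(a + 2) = a^2 + 3*a + 2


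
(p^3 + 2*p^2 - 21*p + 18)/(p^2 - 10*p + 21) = (p^2 + 5*p - 6)/(p - 7)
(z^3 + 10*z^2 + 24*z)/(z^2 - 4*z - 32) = z*(z + 6)/(z - 8)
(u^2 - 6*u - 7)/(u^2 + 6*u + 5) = (u - 7)/(u + 5)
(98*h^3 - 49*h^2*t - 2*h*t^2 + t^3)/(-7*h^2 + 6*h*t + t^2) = (14*h^2 - 9*h*t + t^2)/(-h + t)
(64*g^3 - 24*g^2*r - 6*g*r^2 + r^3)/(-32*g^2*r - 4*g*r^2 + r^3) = (-2*g + r)/r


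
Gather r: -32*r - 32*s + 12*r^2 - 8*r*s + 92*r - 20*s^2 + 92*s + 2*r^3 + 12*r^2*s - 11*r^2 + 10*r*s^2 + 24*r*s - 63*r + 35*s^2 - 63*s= 2*r^3 + r^2*(12*s + 1) + r*(10*s^2 + 16*s - 3) + 15*s^2 - 3*s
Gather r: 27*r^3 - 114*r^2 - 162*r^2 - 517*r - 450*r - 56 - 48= 27*r^3 - 276*r^2 - 967*r - 104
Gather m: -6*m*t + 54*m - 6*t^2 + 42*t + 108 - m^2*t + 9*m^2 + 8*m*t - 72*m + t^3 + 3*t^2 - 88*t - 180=m^2*(9 - t) + m*(2*t - 18) + t^3 - 3*t^2 - 46*t - 72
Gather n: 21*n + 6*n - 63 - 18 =27*n - 81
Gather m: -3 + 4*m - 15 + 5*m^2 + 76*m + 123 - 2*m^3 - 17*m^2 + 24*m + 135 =-2*m^3 - 12*m^2 + 104*m + 240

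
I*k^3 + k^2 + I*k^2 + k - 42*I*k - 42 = (k - 6)*(k + 7)*(I*k + 1)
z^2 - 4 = (z - 2)*(z + 2)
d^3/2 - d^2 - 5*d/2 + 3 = (d/2 + 1)*(d - 3)*(d - 1)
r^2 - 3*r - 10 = (r - 5)*(r + 2)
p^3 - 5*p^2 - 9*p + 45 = (p - 5)*(p - 3)*(p + 3)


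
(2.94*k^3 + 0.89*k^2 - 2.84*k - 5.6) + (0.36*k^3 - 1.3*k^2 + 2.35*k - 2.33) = 3.3*k^3 - 0.41*k^2 - 0.49*k - 7.93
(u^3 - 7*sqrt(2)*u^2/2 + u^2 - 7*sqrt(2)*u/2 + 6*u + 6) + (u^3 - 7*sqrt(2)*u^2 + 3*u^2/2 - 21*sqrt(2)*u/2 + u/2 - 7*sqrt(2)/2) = 2*u^3 - 21*sqrt(2)*u^2/2 + 5*u^2/2 - 14*sqrt(2)*u + 13*u/2 - 7*sqrt(2)/2 + 6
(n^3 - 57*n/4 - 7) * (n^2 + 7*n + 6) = n^5 + 7*n^4 - 33*n^3/4 - 427*n^2/4 - 269*n/2 - 42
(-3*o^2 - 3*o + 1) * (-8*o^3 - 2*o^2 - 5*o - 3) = 24*o^5 + 30*o^4 + 13*o^3 + 22*o^2 + 4*o - 3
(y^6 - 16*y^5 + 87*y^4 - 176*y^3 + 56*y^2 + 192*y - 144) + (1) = y^6 - 16*y^5 + 87*y^4 - 176*y^3 + 56*y^2 + 192*y - 143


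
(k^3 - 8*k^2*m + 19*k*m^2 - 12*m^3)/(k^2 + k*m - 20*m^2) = (k^2 - 4*k*m + 3*m^2)/(k + 5*m)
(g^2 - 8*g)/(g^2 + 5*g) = (g - 8)/(g + 5)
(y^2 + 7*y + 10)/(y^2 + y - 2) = (y + 5)/(y - 1)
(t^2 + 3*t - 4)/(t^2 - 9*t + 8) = (t + 4)/(t - 8)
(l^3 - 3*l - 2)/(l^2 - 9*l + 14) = (l^2 + 2*l + 1)/(l - 7)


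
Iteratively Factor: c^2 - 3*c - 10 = (c + 2)*(c - 5)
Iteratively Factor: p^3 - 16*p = (p + 4)*(p^2 - 4*p) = (p - 4)*(p + 4)*(p)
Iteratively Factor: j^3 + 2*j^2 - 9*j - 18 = (j + 2)*(j^2 - 9) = (j - 3)*(j + 2)*(j + 3)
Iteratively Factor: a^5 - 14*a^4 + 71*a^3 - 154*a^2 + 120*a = (a - 2)*(a^4 - 12*a^3 + 47*a^2 - 60*a) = a*(a - 2)*(a^3 - 12*a^2 + 47*a - 60) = a*(a - 5)*(a - 2)*(a^2 - 7*a + 12) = a*(a - 5)*(a - 4)*(a - 2)*(a - 3)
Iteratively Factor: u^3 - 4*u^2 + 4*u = (u - 2)*(u^2 - 2*u) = (u - 2)^2*(u)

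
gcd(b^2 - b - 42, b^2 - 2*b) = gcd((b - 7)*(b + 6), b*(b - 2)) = 1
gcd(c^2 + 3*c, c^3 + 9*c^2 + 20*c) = c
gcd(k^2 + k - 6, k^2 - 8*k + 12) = k - 2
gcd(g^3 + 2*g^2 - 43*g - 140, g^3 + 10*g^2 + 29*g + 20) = g^2 + 9*g + 20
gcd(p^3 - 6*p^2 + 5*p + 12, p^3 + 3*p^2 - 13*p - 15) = p^2 - 2*p - 3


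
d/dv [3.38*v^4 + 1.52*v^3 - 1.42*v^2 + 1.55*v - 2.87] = 13.52*v^3 + 4.56*v^2 - 2.84*v + 1.55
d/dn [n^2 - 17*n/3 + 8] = 2*n - 17/3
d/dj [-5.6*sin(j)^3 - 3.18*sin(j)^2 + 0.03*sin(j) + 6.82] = (-16.8*sin(j)^2 - 6.36*sin(j) + 0.03)*cos(j)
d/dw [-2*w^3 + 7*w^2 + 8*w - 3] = -6*w^2 + 14*w + 8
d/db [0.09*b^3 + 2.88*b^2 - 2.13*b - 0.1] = 0.27*b^2 + 5.76*b - 2.13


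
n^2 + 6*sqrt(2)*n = n*(n + 6*sqrt(2))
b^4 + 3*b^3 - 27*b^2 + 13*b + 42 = (b - 3)*(b - 2)*(b + 1)*(b + 7)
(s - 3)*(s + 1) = s^2 - 2*s - 3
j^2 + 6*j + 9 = (j + 3)^2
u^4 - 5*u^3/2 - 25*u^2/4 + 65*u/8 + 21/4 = (u - 7/2)*(u - 3/2)*(u + 1/2)*(u + 2)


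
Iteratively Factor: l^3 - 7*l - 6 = (l - 3)*(l^2 + 3*l + 2) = (l - 3)*(l + 2)*(l + 1)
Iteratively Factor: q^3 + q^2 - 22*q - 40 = (q + 4)*(q^2 - 3*q - 10) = (q - 5)*(q + 4)*(q + 2)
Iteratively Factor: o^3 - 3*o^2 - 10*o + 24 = (o - 4)*(o^2 + o - 6) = (o - 4)*(o + 3)*(o - 2)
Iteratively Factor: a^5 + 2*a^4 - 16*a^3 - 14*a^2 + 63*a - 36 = (a - 1)*(a^4 + 3*a^3 - 13*a^2 - 27*a + 36) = (a - 1)*(a + 3)*(a^3 - 13*a + 12) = (a - 3)*(a - 1)*(a + 3)*(a^2 + 3*a - 4) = (a - 3)*(a - 1)*(a + 3)*(a + 4)*(a - 1)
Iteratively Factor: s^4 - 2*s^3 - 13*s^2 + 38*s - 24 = (s - 2)*(s^3 - 13*s + 12) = (s - 3)*(s - 2)*(s^2 + 3*s - 4) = (s - 3)*(s - 2)*(s + 4)*(s - 1)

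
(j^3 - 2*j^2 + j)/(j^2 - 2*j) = (j^2 - 2*j + 1)/(j - 2)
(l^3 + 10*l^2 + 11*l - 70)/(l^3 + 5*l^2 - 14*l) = (l + 5)/l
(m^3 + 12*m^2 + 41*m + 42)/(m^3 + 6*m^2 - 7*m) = (m^2 + 5*m + 6)/(m*(m - 1))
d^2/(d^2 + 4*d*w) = d/(d + 4*w)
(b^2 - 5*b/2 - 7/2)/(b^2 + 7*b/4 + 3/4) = 2*(2*b - 7)/(4*b + 3)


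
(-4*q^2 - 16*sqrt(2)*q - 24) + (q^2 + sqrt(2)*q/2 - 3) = -3*q^2 - 31*sqrt(2)*q/2 - 27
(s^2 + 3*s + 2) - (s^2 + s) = 2*s + 2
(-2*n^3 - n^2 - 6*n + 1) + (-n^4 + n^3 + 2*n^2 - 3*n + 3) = -n^4 - n^3 + n^2 - 9*n + 4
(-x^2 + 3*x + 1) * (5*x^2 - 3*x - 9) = -5*x^4 + 18*x^3 + 5*x^2 - 30*x - 9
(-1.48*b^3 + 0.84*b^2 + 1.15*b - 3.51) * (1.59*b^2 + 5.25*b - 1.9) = -2.3532*b^5 - 6.4344*b^4 + 9.0505*b^3 - 1.1394*b^2 - 20.6125*b + 6.669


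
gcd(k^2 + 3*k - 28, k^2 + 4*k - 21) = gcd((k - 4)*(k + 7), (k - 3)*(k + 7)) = k + 7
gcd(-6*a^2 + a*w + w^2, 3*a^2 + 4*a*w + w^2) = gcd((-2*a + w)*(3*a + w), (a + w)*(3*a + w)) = 3*a + w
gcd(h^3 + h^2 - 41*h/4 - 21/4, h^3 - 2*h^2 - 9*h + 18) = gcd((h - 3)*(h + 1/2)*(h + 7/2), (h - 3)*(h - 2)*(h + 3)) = h - 3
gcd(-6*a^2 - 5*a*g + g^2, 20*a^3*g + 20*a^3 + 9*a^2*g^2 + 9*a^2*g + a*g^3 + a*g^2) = 1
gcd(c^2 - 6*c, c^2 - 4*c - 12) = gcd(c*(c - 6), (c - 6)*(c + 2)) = c - 6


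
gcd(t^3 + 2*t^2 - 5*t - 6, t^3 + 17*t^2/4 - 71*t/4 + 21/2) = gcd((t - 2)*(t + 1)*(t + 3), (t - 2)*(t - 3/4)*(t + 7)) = t - 2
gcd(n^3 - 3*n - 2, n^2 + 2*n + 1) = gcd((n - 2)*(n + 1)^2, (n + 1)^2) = n^2 + 2*n + 1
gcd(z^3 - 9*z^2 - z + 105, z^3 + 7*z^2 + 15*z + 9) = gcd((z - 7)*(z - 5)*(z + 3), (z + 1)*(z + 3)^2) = z + 3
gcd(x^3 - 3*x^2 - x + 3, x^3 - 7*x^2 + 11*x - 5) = x - 1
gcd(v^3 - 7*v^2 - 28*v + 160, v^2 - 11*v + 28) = v - 4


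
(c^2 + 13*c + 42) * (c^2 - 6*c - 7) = c^4 + 7*c^3 - 43*c^2 - 343*c - 294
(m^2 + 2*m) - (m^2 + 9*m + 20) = -7*m - 20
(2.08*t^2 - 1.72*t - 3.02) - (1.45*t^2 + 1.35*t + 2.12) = 0.63*t^2 - 3.07*t - 5.14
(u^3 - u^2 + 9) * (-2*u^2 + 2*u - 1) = -2*u^5 + 4*u^4 - 3*u^3 - 17*u^2 + 18*u - 9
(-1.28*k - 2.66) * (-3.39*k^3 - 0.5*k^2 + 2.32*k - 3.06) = 4.3392*k^4 + 9.6574*k^3 - 1.6396*k^2 - 2.2544*k + 8.1396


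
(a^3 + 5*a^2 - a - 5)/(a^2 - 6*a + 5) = (a^2 + 6*a + 5)/(a - 5)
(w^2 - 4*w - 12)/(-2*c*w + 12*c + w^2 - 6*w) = (w + 2)/(-2*c + w)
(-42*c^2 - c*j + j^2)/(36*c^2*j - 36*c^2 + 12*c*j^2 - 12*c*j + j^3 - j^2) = (-7*c + j)/(6*c*j - 6*c + j^2 - j)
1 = 1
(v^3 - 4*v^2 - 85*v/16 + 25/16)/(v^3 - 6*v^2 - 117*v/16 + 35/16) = (v - 5)/(v - 7)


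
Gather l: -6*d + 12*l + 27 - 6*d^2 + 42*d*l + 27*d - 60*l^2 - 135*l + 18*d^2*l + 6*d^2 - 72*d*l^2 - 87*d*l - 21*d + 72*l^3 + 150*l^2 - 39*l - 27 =72*l^3 + l^2*(90 - 72*d) + l*(18*d^2 - 45*d - 162)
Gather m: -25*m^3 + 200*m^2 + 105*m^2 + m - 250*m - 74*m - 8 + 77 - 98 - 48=-25*m^3 + 305*m^2 - 323*m - 77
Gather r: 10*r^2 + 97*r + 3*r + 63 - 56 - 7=10*r^2 + 100*r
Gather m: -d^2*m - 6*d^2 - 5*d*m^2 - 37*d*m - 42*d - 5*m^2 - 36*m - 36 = -6*d^2 - 42*d + m^2*(-5*d - 5) + m*(-d^2 - 37*d - 36) - 36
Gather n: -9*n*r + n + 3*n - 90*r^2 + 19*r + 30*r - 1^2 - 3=n*(4 - 9*r) - 90*r^2 + 49*r - 4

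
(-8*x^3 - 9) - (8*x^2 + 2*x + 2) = -8*x^3 - 8*x^2 - 2*x - 11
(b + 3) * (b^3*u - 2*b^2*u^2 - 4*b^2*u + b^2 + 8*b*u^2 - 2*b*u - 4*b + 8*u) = b^4*u - 2*b^3*u^2 - b^3*u + b^3 + 2*b^2*u^2 - 14*b^2*u - b^2 + 24*b*u^2 + 2*b*u - 12*b + 24*u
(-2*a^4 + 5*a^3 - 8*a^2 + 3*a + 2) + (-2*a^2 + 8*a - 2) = -2*a^4 + 5*a^3 - 10*a^2 + 11*a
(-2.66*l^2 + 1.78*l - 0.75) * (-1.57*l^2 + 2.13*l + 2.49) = 4.1762*l^4 - 8.4604*l^3 - 1.6545*l^2 + 2.8347*l - 1.8675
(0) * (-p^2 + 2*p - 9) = 0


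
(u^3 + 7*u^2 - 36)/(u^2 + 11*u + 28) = (u^3 + 7*u^2 - 36)/(u^2 + 11*u + 28)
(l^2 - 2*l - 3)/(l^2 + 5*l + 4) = (l - 3)/(l + 4)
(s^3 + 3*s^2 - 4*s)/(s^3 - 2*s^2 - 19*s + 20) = s/(s - 5)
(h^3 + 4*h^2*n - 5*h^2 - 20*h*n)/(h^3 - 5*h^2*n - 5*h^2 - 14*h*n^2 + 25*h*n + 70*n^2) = h*(h + 4*n)/(h^2 - 5*h*n - 14*n^2)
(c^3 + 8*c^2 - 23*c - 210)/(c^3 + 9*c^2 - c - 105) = (c^2 + c - 30)/(c^2 + 2*c - 15)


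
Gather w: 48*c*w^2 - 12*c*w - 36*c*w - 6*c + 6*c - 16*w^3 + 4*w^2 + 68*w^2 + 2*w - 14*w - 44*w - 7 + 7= -16*w^3 + w^2*(48*c + 72) + w*(-48*c - 56)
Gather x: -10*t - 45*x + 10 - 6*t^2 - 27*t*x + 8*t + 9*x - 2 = -6*t^2 - 2*t + x*(-27*t - 36) + 8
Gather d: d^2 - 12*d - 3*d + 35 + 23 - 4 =d^2 - 15*d + 54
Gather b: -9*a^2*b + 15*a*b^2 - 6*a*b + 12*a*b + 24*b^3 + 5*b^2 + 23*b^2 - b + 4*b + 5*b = 24*b^3 + b^2*(15*a + 28) + b*(-9*a^2 + 6*a + 8)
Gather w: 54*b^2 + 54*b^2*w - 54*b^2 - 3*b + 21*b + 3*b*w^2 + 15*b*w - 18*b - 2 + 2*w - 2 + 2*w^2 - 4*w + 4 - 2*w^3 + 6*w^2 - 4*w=-2*w^3 + w^2*(3*b + 8) + w*(54*b^2 + 15*b - 6)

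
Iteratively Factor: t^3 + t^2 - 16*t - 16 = (t + 1)*(t^2 - 16) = (t - 4)*(t + 1)*(t + 4)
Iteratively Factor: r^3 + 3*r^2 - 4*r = (r - 1)*(r^2 + 4*r) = (r - 1)*(r + 4)*(r)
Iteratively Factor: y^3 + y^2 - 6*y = (y - 2)*(y^2 + 3*y) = (y - 2)*(y + 3)*(y)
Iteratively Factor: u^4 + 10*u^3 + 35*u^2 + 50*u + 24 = (u + 4)*(u^3 + 6*u^2 + 11*u + 6) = (u + 2)*(u + 4)*(u^2 + 4*u + 3) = (u + 1)*(u + 2)*(u + 4)*(u + 3)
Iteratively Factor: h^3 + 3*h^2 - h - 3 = (h + 3)*(h^2 - 1) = (h - 1)*(h + 3)*(h + 1)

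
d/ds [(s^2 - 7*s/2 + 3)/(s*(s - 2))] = 3/(2*s^2)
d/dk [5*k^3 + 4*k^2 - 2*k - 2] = 15*k^2 + 8*k - 2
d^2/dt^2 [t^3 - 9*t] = 6*t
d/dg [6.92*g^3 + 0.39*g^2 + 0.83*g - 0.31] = 20.76*g^2 + 0.78*g + 0.83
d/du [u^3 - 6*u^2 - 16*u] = 3*u^2 - 12*u - 16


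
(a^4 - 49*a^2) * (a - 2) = a^5 - 2*a^4 - 49*a^3 + 98*a^2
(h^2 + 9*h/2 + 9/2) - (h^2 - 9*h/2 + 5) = 9*h - 1/2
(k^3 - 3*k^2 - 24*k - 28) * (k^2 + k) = k^5 - 2*k^4 - 27*k^3 - 52*k^2 - 28*k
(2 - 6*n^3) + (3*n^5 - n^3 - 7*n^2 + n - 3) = 3*n^5 - 7*n^3 - 7*n^2 + n - 1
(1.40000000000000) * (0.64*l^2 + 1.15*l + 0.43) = 0.896*l^2 + 1.61*l + 0.602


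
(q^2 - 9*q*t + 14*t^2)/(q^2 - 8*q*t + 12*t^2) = (q - 7*t)/(q - 6*t)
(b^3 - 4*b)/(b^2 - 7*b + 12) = b*(b^2 - 4)/(b^2 - 7*b + 12)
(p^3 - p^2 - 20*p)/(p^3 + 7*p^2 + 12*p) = (p - 5)/(p + 3)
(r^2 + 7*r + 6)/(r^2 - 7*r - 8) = (r + 6)/(r - 8)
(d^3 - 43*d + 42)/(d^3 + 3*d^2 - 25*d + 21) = (d - 6)/(d - 3)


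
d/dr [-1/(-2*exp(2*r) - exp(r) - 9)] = (-4*exp(r) - 1)*exp(r)/(2*exp(2*r) + exp(r) + 9)^2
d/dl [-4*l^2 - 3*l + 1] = -8*l - 3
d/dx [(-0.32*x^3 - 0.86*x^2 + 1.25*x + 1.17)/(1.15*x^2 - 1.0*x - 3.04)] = (-0.368*x^4 + 0.64*x^3 + 2.3409*x^2 + 2.5378*x - 2.63)/(1.3225*x^4 - 2.3*x^3 - 5.992*x^2 + 6.08*x + 9.2416)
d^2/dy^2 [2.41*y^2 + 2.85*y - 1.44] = 4.82000000000000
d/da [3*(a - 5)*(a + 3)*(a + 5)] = 9*a^2 + 18*a - 75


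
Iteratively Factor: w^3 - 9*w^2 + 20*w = (w)*(w^2 - 9*w + 20) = w*(w - 5)*(w - 4)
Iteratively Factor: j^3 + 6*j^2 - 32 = (j + 4)*(j^2 + 2*j - 8) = (j + 4)^2*(j - 2)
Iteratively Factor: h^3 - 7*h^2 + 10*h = (h - 2)*(h^2 - 5*h) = (h - 5)*(h - 2)*(h)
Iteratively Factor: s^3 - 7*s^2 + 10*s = (s - 2)*(s^2 - 5*s) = (s - 5)*(s - 2)*(s)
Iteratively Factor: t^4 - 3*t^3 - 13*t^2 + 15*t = (t - 1)*(t^3 - 2*t^2 - 15*t) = t*(t - 1)*(t^2 - 2*t - 15) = t*(t - 1)*(t + 3)*(t - 5)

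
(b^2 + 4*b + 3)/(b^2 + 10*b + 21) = (b + 1)/(b + 7)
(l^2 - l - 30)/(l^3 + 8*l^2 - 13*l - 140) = (l - 6)/(l^2 + 3*l - 28)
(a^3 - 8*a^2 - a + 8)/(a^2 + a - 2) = (a^2 - 7*a - 8)/(a + 2)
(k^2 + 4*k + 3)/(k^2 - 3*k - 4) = (k + 3)/(k - 4)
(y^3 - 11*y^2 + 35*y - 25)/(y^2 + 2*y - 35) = (y^2 - 6*y + 5)/(y + 7)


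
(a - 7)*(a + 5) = a^2 - 2*a - 35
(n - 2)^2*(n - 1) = n^3 - 5*n^2 + 8*n - 4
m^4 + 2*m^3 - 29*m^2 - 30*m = m*(m - 5)*(m + 1)*(m + 6)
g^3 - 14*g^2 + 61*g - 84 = (g - 7)*(g - 4)*(g - 3)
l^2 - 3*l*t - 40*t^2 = (l - 8*t)*(l + 5*t)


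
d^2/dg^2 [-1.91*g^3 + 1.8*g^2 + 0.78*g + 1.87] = 3.6 - 11.46*g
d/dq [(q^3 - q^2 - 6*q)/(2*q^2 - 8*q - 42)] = (q^4 - 8*q^3 - 53*q^2 + 42*q + 126)/(2*(q^4 - 8*q^3 - 26*q^2 + 168*q + 441))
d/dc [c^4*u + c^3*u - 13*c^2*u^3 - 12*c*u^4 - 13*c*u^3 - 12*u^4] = u*(4*c^3 + 3*c^2 - 26*c*u^2 - 12*u^3 - 13*u^2)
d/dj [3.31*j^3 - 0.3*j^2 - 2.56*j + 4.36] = 9.93*j^2 - 0.6*j - 2.56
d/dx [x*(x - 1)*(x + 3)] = 3*x^2 + 4*x - 3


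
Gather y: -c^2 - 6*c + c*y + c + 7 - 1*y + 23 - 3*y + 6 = -c^2 - 5*c + y*(c - 4) + 36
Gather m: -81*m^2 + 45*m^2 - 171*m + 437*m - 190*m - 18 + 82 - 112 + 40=-36*m^2 + 76*m - 8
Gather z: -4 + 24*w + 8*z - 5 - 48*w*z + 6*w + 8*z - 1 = 30*w + z*(16 - 48*w) - 10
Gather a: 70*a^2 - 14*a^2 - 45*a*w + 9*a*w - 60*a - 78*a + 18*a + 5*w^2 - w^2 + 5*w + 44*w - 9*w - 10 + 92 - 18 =56*a^2 + a*(-36*w - 120) + 4*w^2 + 40*w + 64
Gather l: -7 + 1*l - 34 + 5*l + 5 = 6*l - 36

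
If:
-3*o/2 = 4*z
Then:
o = -8*z/3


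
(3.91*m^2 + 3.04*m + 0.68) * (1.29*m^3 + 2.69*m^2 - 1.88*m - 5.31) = 5.0439*m^5 + 14.4395*m^4 + 1.704*m^3 - 24.6481*m^2 - 17.4208*m - 3.6108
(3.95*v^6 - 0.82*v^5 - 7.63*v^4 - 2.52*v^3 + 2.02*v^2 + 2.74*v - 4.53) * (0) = 0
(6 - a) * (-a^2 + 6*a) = a^3 - 12*a^2 + 36*a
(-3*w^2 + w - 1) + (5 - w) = 4 - 3*w^2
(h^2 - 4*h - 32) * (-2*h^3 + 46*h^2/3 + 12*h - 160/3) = -2*h^5 + 70*h^4/3 + 44*h^3/3 - 592*h^2 - 512*h/3 + 5120/3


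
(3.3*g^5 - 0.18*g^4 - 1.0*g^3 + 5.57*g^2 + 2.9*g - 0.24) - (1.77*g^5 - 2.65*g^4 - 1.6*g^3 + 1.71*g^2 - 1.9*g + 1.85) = 1.53*g^5 + 2.47*g^4 + 0.6*g^3 + 3.86*g^2 + 4.8*g - 2.09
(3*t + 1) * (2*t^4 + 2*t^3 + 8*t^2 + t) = 6*t^5 + 8*t^4 + 26*t^3 + 11*t^2 + t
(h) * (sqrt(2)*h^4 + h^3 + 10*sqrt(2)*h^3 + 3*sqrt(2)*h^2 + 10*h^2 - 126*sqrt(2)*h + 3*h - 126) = sqrt(2)*h^5 + h^4 + 10*sqrt(2)*h^4 + 3*sqrt(2)*h^3 + 10*h^3 - 126*sqrt(2)*h^2 + 3*h^2 - 126*h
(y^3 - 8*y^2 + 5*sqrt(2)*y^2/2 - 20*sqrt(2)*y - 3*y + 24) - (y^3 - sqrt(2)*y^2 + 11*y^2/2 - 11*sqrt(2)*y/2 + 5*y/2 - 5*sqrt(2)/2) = -27*y^2/2 + 7*sqrt(2)*y^2/2 - 29*sqrt(2)*y/2 - 11*y/2 + 5*sqrt(2)/2 + 24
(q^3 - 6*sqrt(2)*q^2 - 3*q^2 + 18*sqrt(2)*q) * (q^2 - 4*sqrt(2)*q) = q^5 - 10*sqrt(2)*q^4 - 3*q^4 + 30*sqrt(2)*q^3 + 48*q^3 - 144*q^2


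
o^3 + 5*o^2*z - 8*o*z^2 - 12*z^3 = (o - 2*z)*(o + z)*(o + 6*z)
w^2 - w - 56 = (w - 8)*(w + 7)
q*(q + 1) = q^2 + q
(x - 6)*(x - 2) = x^2 - 8*x + 12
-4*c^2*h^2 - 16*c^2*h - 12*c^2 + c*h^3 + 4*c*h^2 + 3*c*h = (-4*c + h)*(h + 3)*(c*h + c)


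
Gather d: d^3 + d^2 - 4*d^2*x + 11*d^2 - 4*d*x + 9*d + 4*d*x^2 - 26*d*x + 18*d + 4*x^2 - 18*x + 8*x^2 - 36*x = d^3 + d^2*(12 - 4*x) + d*(4*x^2 - 30*x + 27) + 12*x^2 - 54*x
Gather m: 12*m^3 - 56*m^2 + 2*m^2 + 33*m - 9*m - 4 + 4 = 12*m^3 - 54*m^2 + 24*m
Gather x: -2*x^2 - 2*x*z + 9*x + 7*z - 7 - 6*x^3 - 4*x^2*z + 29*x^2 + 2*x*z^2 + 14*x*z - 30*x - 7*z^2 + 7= -6*x^3 + x^2*(27 - 4*z) + x*(2*z^2 + 12*z - 21) - 7*z^2 + 7*z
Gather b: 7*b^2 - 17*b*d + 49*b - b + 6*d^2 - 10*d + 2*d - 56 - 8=7*b^2 + b*(48 - 17*d) + 6*d^2 - 8*d - 64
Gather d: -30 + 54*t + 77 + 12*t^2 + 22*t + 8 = 12*t^2 + 76*t + 55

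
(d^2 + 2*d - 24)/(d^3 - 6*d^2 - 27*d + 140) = (d + 6)/(d^2 - 2*d - 35)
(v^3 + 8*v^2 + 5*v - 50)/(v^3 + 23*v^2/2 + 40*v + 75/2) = 2*(v - 2)/(2*v + 3)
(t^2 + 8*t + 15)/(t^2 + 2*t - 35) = (t^2 + 8*t + 15)/(t^2 + 2*t - 35)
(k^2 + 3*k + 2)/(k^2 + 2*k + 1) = (k + 2)/(k + 1)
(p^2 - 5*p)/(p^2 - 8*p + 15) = p/(p - 3)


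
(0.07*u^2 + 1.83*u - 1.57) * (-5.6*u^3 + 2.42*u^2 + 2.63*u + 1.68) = -0.392*u^5 - 10.0786*u^4 + 13.4047*u^3 + 1.1311*u^2 - 1.0547*u - 2.6376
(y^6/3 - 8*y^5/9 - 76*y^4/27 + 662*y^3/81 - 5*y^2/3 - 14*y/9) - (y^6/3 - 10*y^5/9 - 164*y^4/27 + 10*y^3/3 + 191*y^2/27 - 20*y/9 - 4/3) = 2*y^5/9 + 88*y^4/27 + 392*y^3/81 - 236*y^2/27 + 2*y/3 + 4/3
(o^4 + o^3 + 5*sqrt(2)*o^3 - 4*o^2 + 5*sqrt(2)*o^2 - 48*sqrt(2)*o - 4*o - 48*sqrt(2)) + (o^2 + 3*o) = o^4 + o^3 + 5*sqrt(2)*o^3 - 3*o^2 + 5*sqrt(2)*o^2 - 48*sqrt(2)*o - o - 48*sqrt(2)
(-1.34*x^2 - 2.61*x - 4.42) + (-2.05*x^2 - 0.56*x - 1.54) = -3.39*x^2 - 3.17*x - 5.96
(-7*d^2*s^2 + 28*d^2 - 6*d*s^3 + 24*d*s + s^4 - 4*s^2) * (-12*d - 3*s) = 84*d^3*s^2 - 336*d^3 + 93*d^2*s^3 - 372*d^2*s + 6*d*s^4 - 24*d*s^2 - 3*s^5 + 12*s^3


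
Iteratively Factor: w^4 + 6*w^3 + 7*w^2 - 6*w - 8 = (w + 2)*(w^3 + 4*w^2 - w - 4) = (w - 1)*(w + 2)*(w^2 + 5*w + 4) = (w - 1)*(w + 1)*(w + 2)*(w + 4)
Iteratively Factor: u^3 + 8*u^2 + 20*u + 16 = (u + 2)*(u^2 + 6*u + 8) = (u + 2)^2*(u + 4)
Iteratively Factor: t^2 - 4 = (t - 2)*(t + 2)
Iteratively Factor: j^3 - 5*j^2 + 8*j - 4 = (j - 1)*(j^2 - 4*j + 4) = (j - 2)*(j - 1)*(j - 2)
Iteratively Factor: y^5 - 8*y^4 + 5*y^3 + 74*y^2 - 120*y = (y - 5)*(y^4 - 3*y^3 - 10*y^2 + 24*y) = y*(y - 5)*(y^3 - 3*y^2 - 10*y + 24) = y*(y - 5)*(y + 3)*(y^2 - 6*y + 8) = y*(y - 5)*(y - 2)*(y + 3)*(y - 4)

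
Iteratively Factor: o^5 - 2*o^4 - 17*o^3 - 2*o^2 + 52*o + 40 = (o + 1)*(o^4 - 3*o^3 - 14*o^2 + 12*o + 40) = (o - 5)*(o + 1)*(o^3 + 2*o^2 - 4*o - 8) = (o - 5)*(o - 2)*(o + 1)*(o^2 + 4*o + 4) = (o - 5)*(o - 2)*(o + 1)*(o + 2)*(o + 2)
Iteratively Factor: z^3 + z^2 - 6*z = (z + 3)*(z^2 - 2*z) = z*(z + 3)*(z - 2)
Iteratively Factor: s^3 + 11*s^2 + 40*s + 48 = (s + 4)*(s^2 + 7*s + 12) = (s + 4)^2*(s + 3)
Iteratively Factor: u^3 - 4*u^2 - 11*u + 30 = (u + 3)*(u^2 - 7*u + 10) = (u - 2)*(u + 3)*(u - 5)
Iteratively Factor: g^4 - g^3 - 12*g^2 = (g)*(g^3 - g^2 - 12*g) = g*(g - 4)*(g^2 + 3*g) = g^2*(g - 4)*(g + 3)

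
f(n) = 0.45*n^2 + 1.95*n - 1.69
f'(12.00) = 12.75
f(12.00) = 86.51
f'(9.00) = 10.05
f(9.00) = 52.31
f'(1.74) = 3.52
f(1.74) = 3.07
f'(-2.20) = -0.03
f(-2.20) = -3.80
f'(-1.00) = 1.05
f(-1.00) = -3.19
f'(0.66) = 2.54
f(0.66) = -0.21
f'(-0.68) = 1.34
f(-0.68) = -2.81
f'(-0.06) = 1.90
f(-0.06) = -1.81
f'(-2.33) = -0.15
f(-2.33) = -3.79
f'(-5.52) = -3.02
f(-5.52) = 1.26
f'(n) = 0.9*n + 1.95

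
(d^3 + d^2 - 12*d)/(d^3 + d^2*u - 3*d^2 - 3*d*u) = (d + 4)/(d + u)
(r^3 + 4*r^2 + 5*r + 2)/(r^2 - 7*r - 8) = (r^2 + 3*r + 2)/(r - 8)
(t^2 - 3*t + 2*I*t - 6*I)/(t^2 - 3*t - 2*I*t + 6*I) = (t + 2*I)/(t - 2*I)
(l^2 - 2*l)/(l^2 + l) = (l - 2)/(l + 1)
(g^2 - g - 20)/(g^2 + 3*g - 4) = (g - 5)/(g - 1)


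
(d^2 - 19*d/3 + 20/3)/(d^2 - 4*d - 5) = (d - 4/3)/(d + 1)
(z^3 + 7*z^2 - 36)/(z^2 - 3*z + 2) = (z^2 + 9*z + 18)/(z - 1)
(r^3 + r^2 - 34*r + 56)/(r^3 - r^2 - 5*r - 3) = (-r^3 - r^2 + 34*r - 56)/(-r^3 + r^2 + 5*r + 3)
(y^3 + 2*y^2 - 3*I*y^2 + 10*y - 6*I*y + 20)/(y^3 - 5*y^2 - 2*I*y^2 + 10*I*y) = (y^3 + y^2*(2 - 3*I) + 2*y*(5 - 3*I) + 20)/(y*(y^2 - y*(5 + 2*I) + 10*I))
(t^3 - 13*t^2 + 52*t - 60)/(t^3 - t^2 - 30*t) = (t^2 - 7*t + 10)/(t*(t + 5))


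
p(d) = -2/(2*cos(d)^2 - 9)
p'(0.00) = 0.00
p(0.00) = 0.29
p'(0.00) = 0.00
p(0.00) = 0.29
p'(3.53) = -0.05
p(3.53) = 0.27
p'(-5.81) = -0.06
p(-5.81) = 0.27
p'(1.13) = -0.04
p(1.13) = 0.23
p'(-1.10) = 0.04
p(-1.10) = 0.23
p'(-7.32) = 0.05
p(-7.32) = 0.24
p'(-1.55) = 0.00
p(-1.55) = 0.22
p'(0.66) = -0.06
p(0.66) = 0.26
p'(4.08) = -0.06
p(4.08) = 0.24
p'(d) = -8*sin(d)*cos(d)/(2*cos(d)^2 - 9)^2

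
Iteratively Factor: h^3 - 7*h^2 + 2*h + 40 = (h - 5)*(h^2 - 2*h - 8) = (h - 5)*(h + 2)*(h - 4)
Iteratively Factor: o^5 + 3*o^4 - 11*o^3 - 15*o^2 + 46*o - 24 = (o + 3)*(o^4 - 11*o^2 + 18*o - 8) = (o - 2)*(o + 3)*(o^3 + 2*o^2 - 7*o + 4) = (o - 2)*(o - 1)*(o + 3)*(o^2 + 3*o - 4) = (o - 2)*(o - 1)*(o + 3)*(o + 4)*(o - 1)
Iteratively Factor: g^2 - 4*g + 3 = (g - 3)*(g - 1)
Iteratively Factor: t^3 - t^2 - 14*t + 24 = (t - 2)*(t^2 + t - 12) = (t - 3)*(t - 2)*(t + 4)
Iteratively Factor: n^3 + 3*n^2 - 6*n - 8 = (n + 1)*(n^2 + 2*n - 8) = (n + 1)*(n + 4)*(n - 2)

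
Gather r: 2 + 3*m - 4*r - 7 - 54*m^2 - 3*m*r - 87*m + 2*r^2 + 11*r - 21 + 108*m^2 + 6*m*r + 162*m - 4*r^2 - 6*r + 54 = 54*m^2 + 78*m - 2*r^2 + r*(3*m + 1) + 28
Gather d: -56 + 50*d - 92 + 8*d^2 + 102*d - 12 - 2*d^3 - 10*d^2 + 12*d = -2*d^3 - 2*d^2 + 164*d - 160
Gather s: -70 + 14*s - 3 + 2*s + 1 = 16*s - 72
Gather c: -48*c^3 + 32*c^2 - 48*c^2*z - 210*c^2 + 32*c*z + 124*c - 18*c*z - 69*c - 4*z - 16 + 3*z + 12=-48*c^3 + c^2*(-48*z - 178) + c*(14*z + 55) - z - 4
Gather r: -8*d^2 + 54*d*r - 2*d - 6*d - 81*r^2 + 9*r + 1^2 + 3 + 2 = -8*d^2 - 8*d - 81*r^2 + r*(54*d + 9) + 6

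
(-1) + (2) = 1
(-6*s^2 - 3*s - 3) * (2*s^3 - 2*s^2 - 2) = -12*s^5 + 6*s^4 + 18*s^2 + 6*s + 6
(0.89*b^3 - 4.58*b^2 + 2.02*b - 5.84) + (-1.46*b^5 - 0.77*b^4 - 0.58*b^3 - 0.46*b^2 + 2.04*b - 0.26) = -1.46*b^5 - 0.77*b^4 + 0.31*b^3 - 5.04*b^2 + 4.06*b - 6.1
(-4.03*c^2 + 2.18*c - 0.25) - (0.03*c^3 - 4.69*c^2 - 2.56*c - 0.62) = -0.03*c^3 + 0.66*c^2 + 4.74*c + 0.37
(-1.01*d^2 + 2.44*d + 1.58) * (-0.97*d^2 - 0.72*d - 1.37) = 0.9797*d^4 - 1.6396*d^3 - 1.9057*d^2 - 4.4804*d - 2.1646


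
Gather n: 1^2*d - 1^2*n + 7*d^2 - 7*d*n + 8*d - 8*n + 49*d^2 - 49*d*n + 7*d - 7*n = 56*d^2 + 16*d + n*(-56*d - 16)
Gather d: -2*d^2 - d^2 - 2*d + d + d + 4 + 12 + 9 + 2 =27 - 3*d^2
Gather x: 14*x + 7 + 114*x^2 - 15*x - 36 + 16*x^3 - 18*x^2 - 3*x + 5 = 16*x^3 + 96*x^2 - 4*x - 24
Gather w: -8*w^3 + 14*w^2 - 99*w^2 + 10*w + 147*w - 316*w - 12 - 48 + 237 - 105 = -8*w^3 - 85*w^2 - 159*w + 72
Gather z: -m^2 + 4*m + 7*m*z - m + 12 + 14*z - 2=-m^2 + 3*m + z*(7*m + 14) + 10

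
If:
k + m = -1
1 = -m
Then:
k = 0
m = -1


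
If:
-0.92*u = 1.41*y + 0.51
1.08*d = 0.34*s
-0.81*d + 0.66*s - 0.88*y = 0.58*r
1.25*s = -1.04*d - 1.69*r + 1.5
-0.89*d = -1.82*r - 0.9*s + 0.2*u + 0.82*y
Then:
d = 0.39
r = -0.27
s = 1.24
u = -1.71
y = 0.75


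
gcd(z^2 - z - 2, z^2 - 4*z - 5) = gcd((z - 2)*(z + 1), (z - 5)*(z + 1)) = z + 1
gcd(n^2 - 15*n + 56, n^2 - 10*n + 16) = n - 8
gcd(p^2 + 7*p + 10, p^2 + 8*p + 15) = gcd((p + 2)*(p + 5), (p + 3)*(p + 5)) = p + 5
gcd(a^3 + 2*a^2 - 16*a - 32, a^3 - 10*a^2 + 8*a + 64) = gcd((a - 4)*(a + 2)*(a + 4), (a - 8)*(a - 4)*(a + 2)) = a^2 - 2*a - 8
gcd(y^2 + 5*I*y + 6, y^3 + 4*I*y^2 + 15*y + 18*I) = y + 6*I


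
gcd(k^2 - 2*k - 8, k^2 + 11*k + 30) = 1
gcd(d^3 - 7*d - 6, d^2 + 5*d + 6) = d + 2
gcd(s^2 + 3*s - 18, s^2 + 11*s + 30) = s + 6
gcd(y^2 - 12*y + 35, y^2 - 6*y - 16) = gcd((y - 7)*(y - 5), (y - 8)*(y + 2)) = 1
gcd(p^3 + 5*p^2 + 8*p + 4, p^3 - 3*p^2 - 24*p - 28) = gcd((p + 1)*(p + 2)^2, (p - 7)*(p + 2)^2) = p^2 + 4*p + 4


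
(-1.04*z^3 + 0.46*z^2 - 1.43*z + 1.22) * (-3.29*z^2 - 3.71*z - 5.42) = 3.4216*z^5 + 2.345*z^4 + 8.6349*z^3 - 1.2017*z^2 + 3.2244*z - 6.6124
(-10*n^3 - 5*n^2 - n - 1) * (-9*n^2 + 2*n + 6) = 90*n^5 + 25*n^4 - 61*n^3 - 23*n^2 - 8*n - 6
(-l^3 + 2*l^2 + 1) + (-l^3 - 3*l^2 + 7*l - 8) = -2*l^3 - l^2 + 7*l - 7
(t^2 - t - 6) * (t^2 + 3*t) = t^4 + 2*t^3 - 9*t^2 - 18*t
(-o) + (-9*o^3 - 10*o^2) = -9*o^3 - 10*o^2 - o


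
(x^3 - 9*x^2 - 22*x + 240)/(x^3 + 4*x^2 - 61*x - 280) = (x - 6)/(x + 7)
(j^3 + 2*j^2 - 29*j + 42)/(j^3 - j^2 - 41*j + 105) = (j - 2)/(j - 5)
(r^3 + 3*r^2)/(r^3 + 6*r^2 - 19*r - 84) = r^2/(r^2 + 3*r - 28)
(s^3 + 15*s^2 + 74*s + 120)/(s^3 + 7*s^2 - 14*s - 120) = (s + 4)/(s - 4)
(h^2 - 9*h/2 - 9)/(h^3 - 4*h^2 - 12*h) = (h + 3/2)/(h*(h + 2))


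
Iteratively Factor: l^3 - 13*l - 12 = (l + 1)*(l^2 - l - 12) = (l - 4)*(l + 1)*(l + 3)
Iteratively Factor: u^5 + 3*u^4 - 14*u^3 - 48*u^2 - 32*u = (u + 1)*(u^4 + 2*u^3 - 16*u^2 - 32*u) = (u + 1)*(u + 2)*(u^3 - 16*u) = (u + 1)*(u + 2)*(u + 4)*(u^2 - 4*u) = (u - 4)*(u + 1)*(u + 2)*(u + 4)*(u)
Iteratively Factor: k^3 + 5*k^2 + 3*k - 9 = (k + 3)*(k^2 + 2*k - 3) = (k + 3)^2*(k - 1)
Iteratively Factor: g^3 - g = (g + 1)*(g^2 - g) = g*(g + 1)*(g - 1)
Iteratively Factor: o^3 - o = (o - 1)*(o^2 + o) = (o - 1)*(o + 1)*(o)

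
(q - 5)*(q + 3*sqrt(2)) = q^2 - 5*q + 3*sqrt(2)*q - 15*sqrt(2)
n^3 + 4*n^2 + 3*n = n*(n + 1)*(n + 3)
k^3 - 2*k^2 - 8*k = k*(k - 4)*(k + 2)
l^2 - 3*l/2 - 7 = (l - 7/2)*(l + 2)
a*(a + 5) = a^2 + 5*a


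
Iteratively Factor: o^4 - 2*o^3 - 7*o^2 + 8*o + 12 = (o - 3)*(o^3 + o^2 - 4*o - 4) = (o - 3)*(o + 2)*(o^2 - o - 2) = (o - 3)*(o + 1)*(o + 2)*(o - 2)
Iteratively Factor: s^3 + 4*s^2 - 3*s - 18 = (s - 2)*(s^2 + 6*s + 9) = (s - 2)*(s + 3)*(s + 3)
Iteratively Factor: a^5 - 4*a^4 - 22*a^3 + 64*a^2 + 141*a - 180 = (a + 3)*(a^4 - 7*a^3 - a^2 + 67*a - 60) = (a - 4)*(a + 3)*(a^3 - 3*a^2 - 13*a + 15) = (a - 4)*(a + 3)^2*(a^2 - 6*a + 5) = (a - 5)*(a - 4)*(a + 3)^2*(a - 1)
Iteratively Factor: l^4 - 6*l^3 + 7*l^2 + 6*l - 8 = (l - 1)*(l^3 - 5*l^2 + 2*l + 8) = (l - 4)*(l - 1)*(l^2 - l - 2) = (l - 4)*(l - 1)*(l + 1)*(l - 2)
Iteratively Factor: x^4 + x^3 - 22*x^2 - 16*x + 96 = (x - 4)*(x^3 + 5*x^2 - 2*x - 24) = (x - 4)*(x + 3)*(x^2 + 2*x - 8) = (x - 4)*(x + 3)*(x + 4)*(x - 2)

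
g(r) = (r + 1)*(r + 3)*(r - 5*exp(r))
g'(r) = (1 - 5*exp(r))*(r + 1)*(r + 3) + (r + 1)*(r - 5*exp(r)) + (r + 3)*(r - 5*exp(r)) = -5*r^2*exp(r) + 3*r^2 - 30*r*exp(r) + 8*r - 35*exp(r) + 3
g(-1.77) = 2.48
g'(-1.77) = -1.35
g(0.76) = -65.72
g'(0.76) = -118.95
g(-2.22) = 2.63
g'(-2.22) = 0.78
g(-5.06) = -42.59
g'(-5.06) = 39.26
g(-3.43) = -3.75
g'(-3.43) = 11.15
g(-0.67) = -2.48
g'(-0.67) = -9.79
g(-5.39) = -56.79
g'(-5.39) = 46.95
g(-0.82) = -1.19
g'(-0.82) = -7.60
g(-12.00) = -1188.00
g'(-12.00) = 339.00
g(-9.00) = -432.03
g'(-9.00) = 173.98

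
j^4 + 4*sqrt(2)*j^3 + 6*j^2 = j^2*(j + sqrt(2))*(j + 3*sqrt(2))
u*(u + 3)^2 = u^3 + 6*u^2 + 9*u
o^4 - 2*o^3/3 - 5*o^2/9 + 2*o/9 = o*(o - 1)*(o - 1/3)*(o + 2/3)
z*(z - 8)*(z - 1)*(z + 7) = z^4 - 2*z^3 - 55*z^2 + 56*z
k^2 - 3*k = k*(k - 3)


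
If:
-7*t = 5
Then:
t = -5/7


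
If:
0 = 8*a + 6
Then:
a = -3/4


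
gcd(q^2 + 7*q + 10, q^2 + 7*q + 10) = q^2 + 7*q + 10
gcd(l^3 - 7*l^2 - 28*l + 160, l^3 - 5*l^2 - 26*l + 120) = l^2 + l - 20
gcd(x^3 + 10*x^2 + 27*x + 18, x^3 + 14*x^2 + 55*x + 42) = x^2 + 7*x + 6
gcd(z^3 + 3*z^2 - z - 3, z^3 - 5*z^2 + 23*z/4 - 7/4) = z - 1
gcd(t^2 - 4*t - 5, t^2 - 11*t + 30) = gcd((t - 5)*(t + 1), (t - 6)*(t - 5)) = t - 5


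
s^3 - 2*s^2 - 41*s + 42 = (s - 7)*(s - 1)*(s + 6)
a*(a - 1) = a^2 - a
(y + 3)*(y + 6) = y^2 + 9*y + 18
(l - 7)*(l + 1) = l^2 - 6*l - 7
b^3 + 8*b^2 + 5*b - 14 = (b - 1)*(b + 2)*(b + 7)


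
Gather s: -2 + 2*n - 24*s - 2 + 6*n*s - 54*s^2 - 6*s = 2*n - 54*s^2 + s*(6*n - 30) - 4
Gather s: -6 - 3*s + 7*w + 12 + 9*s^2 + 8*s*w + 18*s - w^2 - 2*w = 9*s^2 + s*(8*w + 15) - w^2 + 5*w + 6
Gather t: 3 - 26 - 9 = -32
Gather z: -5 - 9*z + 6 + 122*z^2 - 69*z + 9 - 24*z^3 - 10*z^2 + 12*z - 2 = -24*z^3 + 112*z^2 - 66*z + 8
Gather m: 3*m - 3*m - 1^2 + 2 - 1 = 0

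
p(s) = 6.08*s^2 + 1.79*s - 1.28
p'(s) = 12.16*s + 1.79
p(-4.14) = 95.52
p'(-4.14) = -48.55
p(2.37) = 37.11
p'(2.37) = 30.61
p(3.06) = 61.13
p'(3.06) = 39.00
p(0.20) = -0.68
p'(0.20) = 4.22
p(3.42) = 75.96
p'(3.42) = 43.38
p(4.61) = 136.18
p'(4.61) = 57.85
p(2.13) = 30.12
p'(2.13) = 27.69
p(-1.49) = 9.55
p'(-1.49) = -16.33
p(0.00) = -1.28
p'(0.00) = 1.79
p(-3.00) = 48.07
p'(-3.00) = -34.69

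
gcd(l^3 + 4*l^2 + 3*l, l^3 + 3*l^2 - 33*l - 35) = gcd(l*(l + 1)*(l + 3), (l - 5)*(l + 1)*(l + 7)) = l + 1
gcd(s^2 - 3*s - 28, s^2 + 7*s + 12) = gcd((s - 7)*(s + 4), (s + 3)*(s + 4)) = s + 4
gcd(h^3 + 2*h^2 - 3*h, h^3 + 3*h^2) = h^2 + 3*h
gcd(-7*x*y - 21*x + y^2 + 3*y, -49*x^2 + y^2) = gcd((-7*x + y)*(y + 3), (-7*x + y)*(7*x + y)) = 7*x - y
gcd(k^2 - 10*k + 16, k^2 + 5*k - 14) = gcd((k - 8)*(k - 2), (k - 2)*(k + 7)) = k - 2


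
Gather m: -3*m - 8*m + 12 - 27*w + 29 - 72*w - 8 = -11*m - 99*w + 33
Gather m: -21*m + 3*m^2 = 3*m^2 - 21*m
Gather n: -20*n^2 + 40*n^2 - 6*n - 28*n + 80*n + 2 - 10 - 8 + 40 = 20*n^2 + 46*n + 24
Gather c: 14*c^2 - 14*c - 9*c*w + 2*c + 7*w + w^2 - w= 14*c^2 + c*(-9*w - 12) + w^2 + 6*w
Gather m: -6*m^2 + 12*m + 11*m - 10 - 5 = -6*m^2 + 23*m - 15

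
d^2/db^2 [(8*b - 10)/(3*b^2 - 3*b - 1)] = 36*((3 - 4*b)*(-3*b^2 + 3*b + 1) - (2*b - 1)^2*(4*b - 5))/(-3*b^2 + 3*b + 1)^3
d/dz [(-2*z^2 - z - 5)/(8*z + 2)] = (-8*z^2 - 4*z + 19)/(2*(16*z^2 + 8*z + 1))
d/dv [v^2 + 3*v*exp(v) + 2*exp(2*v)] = 3*v*exp(v) + 2*v + 4*exp(2*v) + 3*exp(v)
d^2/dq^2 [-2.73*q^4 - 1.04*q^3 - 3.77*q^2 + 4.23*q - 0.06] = -32.76*q^2 - 6.24*q - 7.54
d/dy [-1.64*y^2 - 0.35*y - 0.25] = -3.28*y - 0.35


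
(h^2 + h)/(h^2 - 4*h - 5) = h/(h - 5)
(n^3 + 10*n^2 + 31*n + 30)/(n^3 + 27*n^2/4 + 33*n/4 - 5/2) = 4*(n + 3)/(4*n - 1)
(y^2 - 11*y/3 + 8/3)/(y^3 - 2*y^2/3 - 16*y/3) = (y - 1)/(y*(y + 2))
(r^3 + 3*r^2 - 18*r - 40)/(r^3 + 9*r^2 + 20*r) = (r^2 - 2*r - 8)/(r*(r + 4))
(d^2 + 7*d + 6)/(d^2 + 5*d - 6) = (d + 1)/(d - 1)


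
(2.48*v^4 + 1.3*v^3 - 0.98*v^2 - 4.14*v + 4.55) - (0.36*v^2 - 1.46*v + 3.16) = 2.48*v^4 + 1.3*v^3 - 1.34*v^2 - 2.68*v + 1.39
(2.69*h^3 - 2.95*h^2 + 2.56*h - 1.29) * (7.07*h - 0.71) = 19.0183*h^4 - 22.7664*h^3 + 20.1937*h^2 - 10.9379*h + 0.9159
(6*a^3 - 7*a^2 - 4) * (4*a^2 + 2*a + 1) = 24*a^5 - 16*a^4 - 8*a^3 - 23*a^2 - 8*a - 4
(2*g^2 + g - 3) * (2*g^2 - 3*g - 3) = 4*g^4 - 4*g^3 - 15*g^2 + 6*g + 9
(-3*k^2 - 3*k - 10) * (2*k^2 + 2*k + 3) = -6*k^4 - 12*k^3 - 35*k^2 - 29*k - 30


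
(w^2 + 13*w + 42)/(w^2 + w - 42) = (w + 6)/(w - 6)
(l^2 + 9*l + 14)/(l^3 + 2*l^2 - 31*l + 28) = (l + 2)/(l^2 - 5*l + 4)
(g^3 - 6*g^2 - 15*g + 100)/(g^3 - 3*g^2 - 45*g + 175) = (g + 4)/(g + 7)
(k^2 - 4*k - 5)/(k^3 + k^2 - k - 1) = (k - 5)/(k^2 - 1)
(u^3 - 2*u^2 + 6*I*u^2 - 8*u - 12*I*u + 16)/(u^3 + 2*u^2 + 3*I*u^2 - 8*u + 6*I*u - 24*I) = (u^2 + 6*I*u - 8)/(u^2 + u*(4 + 3*I) + 12*I)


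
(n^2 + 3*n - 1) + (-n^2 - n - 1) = 2*n - 2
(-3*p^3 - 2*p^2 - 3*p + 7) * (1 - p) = 3*p^4 - p^3 + p^2 - 10*p + 7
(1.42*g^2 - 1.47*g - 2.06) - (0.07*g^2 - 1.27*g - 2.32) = 1.35*g^2 - 0.2*g + 0.26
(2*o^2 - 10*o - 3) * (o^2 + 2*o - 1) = 2*o^4 - 6*o^3 - 25*o^2 + 4*o + 3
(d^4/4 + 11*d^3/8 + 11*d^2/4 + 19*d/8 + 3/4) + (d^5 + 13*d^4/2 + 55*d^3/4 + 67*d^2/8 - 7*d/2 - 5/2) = d^5 + 27*d^4/4 + 121*d^3/8 + 89*d^2/8 - 9*d/8 - 7/4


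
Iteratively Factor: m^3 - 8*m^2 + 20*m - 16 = (m - 2)*(m^2 - 6*m + 8) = (m - 4)*(m - 2)*(m - 2)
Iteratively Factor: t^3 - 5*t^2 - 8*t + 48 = (t - 4)*(t^2 - t - 12) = (t - 4)*(t + 3)*(t - 4)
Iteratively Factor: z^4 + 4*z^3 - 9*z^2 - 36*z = (z + 3)*(z^3 + z^2 - 12*z) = (z - 3)*(z + 3)*(z^2 + 4*z) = z*(z - 3)*(z + 3)*(z + 4)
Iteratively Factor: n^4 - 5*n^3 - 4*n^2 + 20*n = (n + 2)*(n^3 - 7*n^2 + 10*n) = n*(n + 2)*(n^2 - 7*n + 10) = n*(n - 2)*(n + 2)*(n - 5)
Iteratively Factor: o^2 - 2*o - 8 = (o - 4)*(o + 2)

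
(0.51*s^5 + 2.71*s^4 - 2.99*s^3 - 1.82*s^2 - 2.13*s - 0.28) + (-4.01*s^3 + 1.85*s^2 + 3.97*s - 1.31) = 0.51*s^5 + 2.71*s^4 - 7.0*s^3 + 0.03*s^2 + 1.84*s - 1.59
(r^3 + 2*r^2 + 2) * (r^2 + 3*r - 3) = r^5 + 5*r^4 + 3*r^3 - 4*r^2 + 6*r - 6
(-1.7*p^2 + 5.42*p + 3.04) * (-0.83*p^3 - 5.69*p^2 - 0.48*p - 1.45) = 1.411*p^5 + 5.1744*p^4 - 32.547*p^3 - 17.4342*p^2 - 9.3182*p - 4.408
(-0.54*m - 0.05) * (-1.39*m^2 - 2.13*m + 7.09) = 0.7506*m^3 + 1.2197*m^2 - 3.7221*m - 0.3545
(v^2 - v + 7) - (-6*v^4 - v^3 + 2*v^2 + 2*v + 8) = 6*v^4 + v^3 - v^2 - 3*v - 1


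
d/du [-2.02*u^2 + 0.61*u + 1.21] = 0.61 - 4.04*u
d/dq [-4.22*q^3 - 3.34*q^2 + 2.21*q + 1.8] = -12.66*q^2 - 6.68*q + 2.21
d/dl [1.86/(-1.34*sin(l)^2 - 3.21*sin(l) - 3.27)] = (4.9848*sin(l) + 5.9706)*cos(l)/(1.34*sin(l)^2 + 3.21*sin(l) + 3.27)^2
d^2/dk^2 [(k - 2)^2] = 2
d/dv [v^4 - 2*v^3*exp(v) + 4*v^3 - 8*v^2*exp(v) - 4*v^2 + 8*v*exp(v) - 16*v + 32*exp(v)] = -2*v^3*exp(v) + 4*v^3 - 14*v^2*exp(v) + 12*v^2 - 8*v*exp(v) - 8*v + 40*exp(v) - 16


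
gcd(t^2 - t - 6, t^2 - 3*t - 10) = t + 2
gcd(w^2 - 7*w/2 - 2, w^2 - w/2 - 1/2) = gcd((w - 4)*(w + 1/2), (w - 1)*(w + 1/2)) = w + 1/2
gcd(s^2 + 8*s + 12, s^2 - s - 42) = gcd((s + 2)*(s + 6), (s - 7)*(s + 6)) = s + 6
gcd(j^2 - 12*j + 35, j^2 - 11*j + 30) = j - 5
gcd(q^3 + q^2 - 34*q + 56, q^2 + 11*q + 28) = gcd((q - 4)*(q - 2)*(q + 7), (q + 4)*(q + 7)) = q + 7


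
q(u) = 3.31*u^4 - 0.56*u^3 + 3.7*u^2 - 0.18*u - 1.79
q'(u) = 13.24*u^3 - 1.68*u^2 + 7.4*u - 0.18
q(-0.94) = 4.70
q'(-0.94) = -19.62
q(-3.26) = 431.37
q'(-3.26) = -500.87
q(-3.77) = 750.12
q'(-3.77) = -761.39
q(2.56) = 154.77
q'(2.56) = 229.88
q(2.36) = 113.71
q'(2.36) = 181.96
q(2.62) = 169.03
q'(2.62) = 245.79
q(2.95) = 266.18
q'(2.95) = 346.93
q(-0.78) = 2.09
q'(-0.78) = -13.26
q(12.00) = 68197.33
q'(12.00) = 22725.42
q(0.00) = -1.79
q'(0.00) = -0.18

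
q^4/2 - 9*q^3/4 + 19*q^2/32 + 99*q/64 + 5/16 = (q/2 + 1/4)*(q - 4)*(q - 5/4)*(q + 1/4)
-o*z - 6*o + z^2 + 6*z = (-o + z)*(z + 6)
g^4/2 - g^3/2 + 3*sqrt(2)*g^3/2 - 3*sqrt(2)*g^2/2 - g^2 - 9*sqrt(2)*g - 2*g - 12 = (g/2 + 1)*(g - 3)*(g + sqrt(2))*(g + 2*sqrt(2))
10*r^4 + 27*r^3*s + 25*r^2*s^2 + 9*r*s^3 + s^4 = (r + s)^2*(2*r + s)*(5*r + s)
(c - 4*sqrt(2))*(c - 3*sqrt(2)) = c^2 - 7*sqrt(2)*c + 24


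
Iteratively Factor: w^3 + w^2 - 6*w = (w - 2)*(w^2 + 3*w) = w*(w - 2)*(w + 3)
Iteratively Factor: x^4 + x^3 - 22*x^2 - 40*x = (x)*(x^3 + x^2 - 22*x - 40) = x*(x - 5)*(x^2 + 6*x + 8) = x*(x - 5)*(x + 4)*(x + 2)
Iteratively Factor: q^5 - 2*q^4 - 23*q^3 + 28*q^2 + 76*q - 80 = (q - 2)*(q^4 - 23*q^2 - 18*q + 40) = (q - 2)*(q + 2)*(q^3 - 2*q^2 - 19*q + 20) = (q - 2)*(q - 1)*(q + 2)*(q^2 - q - 20) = (q - 2)*(q - 1)*(q + 2)*(q + 4)*(q - 5)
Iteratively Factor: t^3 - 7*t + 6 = (t + 3)*(t^2 - 3*t + 2) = (t - 2)*(t + 3)*(t - 1)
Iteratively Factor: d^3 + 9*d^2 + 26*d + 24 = (d + 2)*(d^2 + 7*d + 12) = (d + 2)*(d + 4)*(d + 3)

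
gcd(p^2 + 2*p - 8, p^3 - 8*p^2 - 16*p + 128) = p + 4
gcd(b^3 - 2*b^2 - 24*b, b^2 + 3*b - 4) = b + 4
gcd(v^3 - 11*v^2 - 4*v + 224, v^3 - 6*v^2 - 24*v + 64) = v^2 - 4*v - 32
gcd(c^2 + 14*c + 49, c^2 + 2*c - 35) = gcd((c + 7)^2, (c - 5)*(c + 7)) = c + 7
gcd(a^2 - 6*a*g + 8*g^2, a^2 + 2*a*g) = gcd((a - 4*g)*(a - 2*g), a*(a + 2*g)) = 1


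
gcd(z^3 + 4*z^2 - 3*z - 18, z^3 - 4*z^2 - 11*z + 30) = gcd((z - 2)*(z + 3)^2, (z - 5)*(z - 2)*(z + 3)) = z^2 + z - 6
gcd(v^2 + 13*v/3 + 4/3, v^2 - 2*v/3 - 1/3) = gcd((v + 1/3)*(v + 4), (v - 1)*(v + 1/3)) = v + 1/3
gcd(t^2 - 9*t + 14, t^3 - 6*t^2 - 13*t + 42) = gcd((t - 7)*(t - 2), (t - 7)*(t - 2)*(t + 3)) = t^2 - 9*t + 14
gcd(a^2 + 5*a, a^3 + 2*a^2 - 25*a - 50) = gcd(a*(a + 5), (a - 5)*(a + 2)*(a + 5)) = a + 5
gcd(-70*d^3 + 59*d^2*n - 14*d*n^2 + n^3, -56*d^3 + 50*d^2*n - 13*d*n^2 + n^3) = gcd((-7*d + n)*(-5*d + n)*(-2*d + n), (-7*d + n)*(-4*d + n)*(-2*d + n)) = 14*d^2 - 9*d*n + n^2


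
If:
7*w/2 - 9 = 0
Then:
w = 18/7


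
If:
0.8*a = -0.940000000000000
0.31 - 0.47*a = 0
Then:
No Solution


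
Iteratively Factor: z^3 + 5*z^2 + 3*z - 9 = (z + 3)*(z^2 + 2*z - 3) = (z + 3)^2*(z - 1)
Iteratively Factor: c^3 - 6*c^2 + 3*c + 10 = (c + 1)*(c^2 - 7*c + 10) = (c - 2)*(c + 1)*(c - 5)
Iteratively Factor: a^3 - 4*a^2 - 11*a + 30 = (a - 2)*(a^2 - 2*a - 15) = (a - 5)*(a - 2)*(a + 3)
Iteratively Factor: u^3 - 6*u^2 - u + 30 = (u + 2)*(u^2 - 8*u + 15) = (u - 3)*(u + 2)*(u - 5)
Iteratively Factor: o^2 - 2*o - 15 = (o + 3)*(o - 5)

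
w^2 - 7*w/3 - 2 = (w - 3)*(w + 2/3)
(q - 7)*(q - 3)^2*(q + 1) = q^4 - 12*q^3 + 38*q^2 - 12*q - 63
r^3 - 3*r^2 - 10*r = r*(r - 5)*(r + 2)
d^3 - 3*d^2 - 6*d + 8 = (d - 4)*(d - 1)*(d + 2)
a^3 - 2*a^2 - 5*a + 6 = (a - 3)*(a - 1)*(a + 2)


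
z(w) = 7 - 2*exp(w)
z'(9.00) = -16206.17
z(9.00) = -16199.17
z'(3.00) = -40.17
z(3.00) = -33.17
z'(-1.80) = -0.33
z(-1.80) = 6.67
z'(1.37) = -7.87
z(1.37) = -0.87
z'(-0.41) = -1.33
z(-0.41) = 5.67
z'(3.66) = -77.72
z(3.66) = -70.72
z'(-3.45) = -0.06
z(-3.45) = 6.94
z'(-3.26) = -0.08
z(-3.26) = 6.92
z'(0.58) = -3.57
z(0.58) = 3.43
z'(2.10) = -16.33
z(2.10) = -9.33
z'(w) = -2*exp(w)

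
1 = 1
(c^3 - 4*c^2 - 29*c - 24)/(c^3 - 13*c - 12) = (c - 8)/(c - 4)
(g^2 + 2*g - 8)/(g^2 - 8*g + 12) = (g + 4)/(g - 6)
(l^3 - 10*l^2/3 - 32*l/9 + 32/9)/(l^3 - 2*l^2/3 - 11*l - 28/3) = (9*l^2 + 6*l - 8)/(3*(3*l^2 + 10*l + 7))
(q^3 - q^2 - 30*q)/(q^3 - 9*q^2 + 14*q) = (q^2 - q - 30)/(q^2 - 9*q + 14)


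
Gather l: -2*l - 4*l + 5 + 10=15 - 6*l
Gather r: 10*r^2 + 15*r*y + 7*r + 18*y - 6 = 10*r^2 + r*(15*y + 7) + 18*y - 6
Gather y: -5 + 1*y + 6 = y + 1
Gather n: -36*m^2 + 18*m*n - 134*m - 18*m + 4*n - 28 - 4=-36*m^2 - 152*m + n*(18*m + 4) - 32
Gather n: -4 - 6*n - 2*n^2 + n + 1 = -2*n^2 - 5*n - 3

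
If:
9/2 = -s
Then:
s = -9/2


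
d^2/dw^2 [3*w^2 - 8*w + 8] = 6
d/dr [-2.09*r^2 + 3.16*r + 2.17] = 3.16 - 4.18*r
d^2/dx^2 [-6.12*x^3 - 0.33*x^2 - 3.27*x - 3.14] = -36.72*x - 0.66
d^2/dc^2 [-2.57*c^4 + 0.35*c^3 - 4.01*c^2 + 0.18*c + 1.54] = -30.84*c^2 + 2.1*c - 8.02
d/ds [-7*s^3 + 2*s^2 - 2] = s*(4 - 21*s)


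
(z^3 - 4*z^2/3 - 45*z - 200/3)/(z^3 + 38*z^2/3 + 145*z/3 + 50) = (z - 8)/(z + 6)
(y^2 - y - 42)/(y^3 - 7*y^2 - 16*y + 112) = (y + 6)/(y^2 - 16)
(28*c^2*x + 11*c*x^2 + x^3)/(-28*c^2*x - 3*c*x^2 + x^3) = (7*c + x)/(-7*c + x)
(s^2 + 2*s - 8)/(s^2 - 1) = (s^2 + 2*s - 8)/(s^2 - 1)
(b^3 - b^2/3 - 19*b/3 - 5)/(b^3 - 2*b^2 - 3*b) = (b + 5/3)/b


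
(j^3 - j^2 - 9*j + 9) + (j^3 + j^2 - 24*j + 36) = 2*j^3 - 33*j + 45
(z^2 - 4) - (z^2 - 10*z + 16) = 10*z - 20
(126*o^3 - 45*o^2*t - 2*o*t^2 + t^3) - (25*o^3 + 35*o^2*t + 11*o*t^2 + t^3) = 101*o^3 - 80*o^2*t - 13*o*t^2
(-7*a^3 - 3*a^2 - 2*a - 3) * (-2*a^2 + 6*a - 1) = 14*a^5 - 36*a^4 - 7*a^3 - 3*a^2 - 16*a + 3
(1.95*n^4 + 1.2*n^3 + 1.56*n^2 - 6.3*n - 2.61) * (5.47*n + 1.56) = 10.6665*n^5 + 9.606*n^4 + 10.4052*n^3 - 32.0274*n^2 - 24.1047*n - 4.0716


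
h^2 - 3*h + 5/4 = (h - 5/2)*(h - 1/2)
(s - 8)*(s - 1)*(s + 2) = s^3 - 7*s^2 - 10*s + 16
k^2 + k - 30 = (k - 5)*(k + 6)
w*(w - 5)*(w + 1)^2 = w^4 - 3*w^3 - 9*w^2 - 5*w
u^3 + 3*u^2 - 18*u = u*(u - 3)*(u + 6)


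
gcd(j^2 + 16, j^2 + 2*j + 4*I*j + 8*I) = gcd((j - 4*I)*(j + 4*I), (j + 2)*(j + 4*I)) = j + 4*I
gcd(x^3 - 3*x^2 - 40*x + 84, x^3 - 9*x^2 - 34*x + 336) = x^2 - x - 42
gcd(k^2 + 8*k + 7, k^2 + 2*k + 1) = k + 1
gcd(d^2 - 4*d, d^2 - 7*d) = d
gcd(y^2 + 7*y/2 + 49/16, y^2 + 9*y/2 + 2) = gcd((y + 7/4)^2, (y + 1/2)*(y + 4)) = 1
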